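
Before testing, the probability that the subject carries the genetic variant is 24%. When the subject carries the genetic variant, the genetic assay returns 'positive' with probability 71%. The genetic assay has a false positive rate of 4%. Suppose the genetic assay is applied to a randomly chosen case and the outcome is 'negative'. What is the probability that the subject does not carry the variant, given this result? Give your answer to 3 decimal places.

Let H be the event that the subject carries the genetic variant. P(H) = 0.24, so P(¬H) = 0.76. With E the 'negative' result, P(E|H) = 0.29 and P(E|¬H) = 0.96.
P(E) = 0.29·0.24 + 0.96·0.76 = 0.069600 + 0.72960 = 0.79920.
By Bayes' theorem, P(H|E) = 0.069600 / 0.79920 = 0.087. Hence P(¬H|E) = 1 − 0.087 = 0.913.

P(¬H | E) ≈ 0.913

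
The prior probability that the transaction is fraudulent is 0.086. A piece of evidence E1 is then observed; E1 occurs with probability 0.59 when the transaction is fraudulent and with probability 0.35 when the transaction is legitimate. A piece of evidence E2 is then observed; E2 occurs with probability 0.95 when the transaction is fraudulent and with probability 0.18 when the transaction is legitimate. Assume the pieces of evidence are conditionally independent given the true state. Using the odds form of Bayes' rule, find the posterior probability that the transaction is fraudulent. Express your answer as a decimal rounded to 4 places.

Prior odds = 0.086/(1−0.086) = 0.094092. In log-odds, ln(0.094092) = -2.3635.
Add log likelihood ratios: ln(1.6857) + ln(5.2778) = 2.1857.
Posterior log-odds = -0.17779, so posterior odds = exp(-0.17779) = 0.83712. Converting, P(H|E) = 0.83712/1.8371 = 0.4557.

Posterior probability ≈ 0.4557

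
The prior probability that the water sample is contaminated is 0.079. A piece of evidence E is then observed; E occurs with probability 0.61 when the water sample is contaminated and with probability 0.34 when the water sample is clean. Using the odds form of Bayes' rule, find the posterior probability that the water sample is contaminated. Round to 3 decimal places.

Prior odds = 0.079/(1−0.079) = 0.085776. In log-odds, ln(0.085776) = -2.4560.
Add log likelihood ratio: ln(1.7941) = 0.58451.
Posterior log-odds = -1.8715, so posterior odds = exp(-1.8715) = 0.15389. Converting, P(H|E) = 0.15389/1.1539 = 0.133.

Posterior probability ≈ 0.133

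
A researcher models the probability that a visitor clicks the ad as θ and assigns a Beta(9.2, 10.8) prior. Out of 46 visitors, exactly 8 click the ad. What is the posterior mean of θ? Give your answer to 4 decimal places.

Observing 8 successes and 38 failures updates Beta(9.2, 10.8) by adding the success and failure counts to the two shape parameters: α = 9.2+8 = 17.2, β = 10.8+38 = 48.8.
Posterior mean = α/(α+β) = 17.2/66 = 0.2606.

Posterior mean ≈ 0.2606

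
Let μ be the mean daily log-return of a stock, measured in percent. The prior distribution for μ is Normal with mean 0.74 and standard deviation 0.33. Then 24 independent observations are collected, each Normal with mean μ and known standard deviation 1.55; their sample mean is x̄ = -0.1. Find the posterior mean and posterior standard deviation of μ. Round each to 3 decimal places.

Posterior mean ≈ 0.302; posterior SD ≈ 0.228

With known σ, the Normal prior is conjugate. Weight on the data is w = (n/σ²)/(n/σ² + 1/τ₀²) = 9.98959/(9.98959+9.18274) = 0.52104.
Posterior mean = w·x̄ + (1−w)·μ₀ = 0.52104·-0.1 + 0.47896·0.74 = 0.302. Posterior variance = 1/(9.98959+9.18274) = 0.0521585, so SD = 0.228.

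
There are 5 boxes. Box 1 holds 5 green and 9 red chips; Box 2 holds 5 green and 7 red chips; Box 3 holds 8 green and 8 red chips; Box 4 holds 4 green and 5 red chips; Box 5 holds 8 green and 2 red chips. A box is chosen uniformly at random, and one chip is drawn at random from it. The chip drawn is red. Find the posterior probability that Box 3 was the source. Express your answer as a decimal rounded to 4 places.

Posterior probability ≈ 0.2015

P(red|Box 1) = 0.6429; P(red|Box 2) = 0.5833; P(red|Box 3) = 0.5; P(red|Box 4) = 0.5556; P(red|Box 5) = 0.2.
Prior × likelihood for each source: 0.2·0.6429=0.1286, 0.2·0.5833=0.1167, 0.2·0.5=0.1000, 0.2·0.5556=0.1111, 0.2·0.2=0.04000. Summing gives P(red) = 0.49635.
P(Box 3 | red) = 0.1000 / 0.49635 = 0.2015.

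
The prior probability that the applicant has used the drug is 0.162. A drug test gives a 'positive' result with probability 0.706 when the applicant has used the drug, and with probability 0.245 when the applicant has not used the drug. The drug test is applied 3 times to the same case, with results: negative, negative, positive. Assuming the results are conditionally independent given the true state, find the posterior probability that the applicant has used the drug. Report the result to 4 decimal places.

Posterior P(H) ≈ 0.0779

Let H be the event that the applicant has used the drug; start with P(H) = 0.162. P('positive'|H) = 0.706, P('positive'|¬H) = 0.245.
Update on result 1 ('negative'): P(H) ← 0.294·0.1620 / (0.294·0.1620 + 0.755·0.8380) = 0.047628/0.68032 = 0.0700.
Update on result 2 ('negative'): P(H) ← 0.294·0.0700 / (0.294·0.0700 + 0.755·0.9300) = 0.020582/0.72273 = 0.0285.
Update on result 3 ('positive'): P(H) ← 0.706·0.0285 / (0.706·0.0285 + 0.245·0.9715) = 0.020106/0.25813 = 0.0779.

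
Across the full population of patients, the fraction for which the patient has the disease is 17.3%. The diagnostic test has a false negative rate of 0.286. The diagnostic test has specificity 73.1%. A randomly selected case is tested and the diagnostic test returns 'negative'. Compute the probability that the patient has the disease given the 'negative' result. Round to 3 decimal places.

P(H | E) ≈ 0.076

Let H be the event that the patient has the disease. P(H) = 0.173, so P(¬H) = 0.827. With E the 'negative' result, P(E|H) = 0.286 and P(E|¬H) = 0.731.
P(E) = 0.286·0.173 + 0.731·0.827 = 0.049478 + 0.60454 = 0.65402.
By Bayes' theorem, P(H|E) = 0.049478 / 0.65402 = 0.076.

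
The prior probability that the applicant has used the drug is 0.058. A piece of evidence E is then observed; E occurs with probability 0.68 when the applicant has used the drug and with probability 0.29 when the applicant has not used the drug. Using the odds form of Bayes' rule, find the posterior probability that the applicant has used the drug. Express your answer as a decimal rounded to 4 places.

Posterior probability ≈ 0.1262

Prior odds = 0.058/(1−0.058) = 0.061571. In log-odds, ln(0.061571) = -2.7876.
Add log likelihood ratio: ln(2.3448) = 0.85221.
Posterior log-odds = -1.9354, so posterior odds = exp(-1.9354) = 0.14437. Converting, P(H|E) = 0.14437/1.1444 = 0.1262.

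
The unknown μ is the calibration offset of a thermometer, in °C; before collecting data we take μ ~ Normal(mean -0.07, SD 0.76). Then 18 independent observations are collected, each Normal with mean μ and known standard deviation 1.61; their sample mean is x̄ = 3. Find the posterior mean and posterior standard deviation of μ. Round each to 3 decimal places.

With known σ, the Normal prior is conjugate. Weight on the data is w = (n/σ²)/(n/σ² + 1/τ₀²) = 6.94418/(6.94418+1.73130) = 0.80044.
Posterior mean = w·x̄ + (1−w)·μ₀ = 0.80044·3 + 0.19956·-0.07 = 2.387. Posterior variance = 1/(6.94418+1.73130) = 0.115267, so SD = 0.340.

Posterior mean ≈ 2.387; posterior SD ≈ 0.340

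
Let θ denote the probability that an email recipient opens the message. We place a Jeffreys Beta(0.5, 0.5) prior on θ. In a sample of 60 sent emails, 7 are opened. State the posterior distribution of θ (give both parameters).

Observing 7 successes and 53 failures updates Beta(0.5, 0.5) by adding the success and failure counts to the two shape parameters: α = 0.5+7 = 7.5, β = 0.5+53 = 53.5.

Posterior: Beta(7.5, 53.5)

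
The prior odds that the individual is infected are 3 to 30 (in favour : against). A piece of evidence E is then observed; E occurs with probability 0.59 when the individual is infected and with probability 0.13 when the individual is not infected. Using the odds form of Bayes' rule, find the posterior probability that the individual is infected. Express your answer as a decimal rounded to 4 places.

Prior odds = 3/30 = 0.10000.
Likelihood ratio for E = 0.59/0.13 = 4.5385.
Posterior odds = prior odds × LR = 0.45385.
Posterior probability = odds/(1+odds) = 0.45385/1.4538 = 0.3122.

Posterior probability ≈ 0.3122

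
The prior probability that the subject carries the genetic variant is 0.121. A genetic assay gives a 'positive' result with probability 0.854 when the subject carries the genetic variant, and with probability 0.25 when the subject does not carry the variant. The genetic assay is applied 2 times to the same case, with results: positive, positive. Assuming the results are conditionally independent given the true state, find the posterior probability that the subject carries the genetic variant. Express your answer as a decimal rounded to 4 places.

Posterior P(H) ≈ 0.6163

Let H be the event that the subject carries the genetic variant; start with P(H) = 0.121. P('positive'|H) = 0.854, P('positive'|¬H) = 0.25.
Update on result 1 ('positive'): P(H) ← 0.854·0.1210 / (0.854·0.1210 + 0.25·0.8790) = 0.10333/0.32308 = 0.3198.
Update on result 2 ('positive'): P(H) ← 0.854·0.3198 / (0.854·0.3198 + 0.25·0.6802) = 0.27314/0.44318 = 0.6163.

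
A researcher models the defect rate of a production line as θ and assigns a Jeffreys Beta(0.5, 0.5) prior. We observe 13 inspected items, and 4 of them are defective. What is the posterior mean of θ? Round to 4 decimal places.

The binomial likelihood is conjugate to the Beta prior: with 4 successes and 9 failures, the posterior is Beta(0.5+4, 0.5+9) = Beta(4.5, 9.5).
E[θ | data] = 4.5/(4.5+9.5) = 0.3214.

Posterior mean ≈ 0.3214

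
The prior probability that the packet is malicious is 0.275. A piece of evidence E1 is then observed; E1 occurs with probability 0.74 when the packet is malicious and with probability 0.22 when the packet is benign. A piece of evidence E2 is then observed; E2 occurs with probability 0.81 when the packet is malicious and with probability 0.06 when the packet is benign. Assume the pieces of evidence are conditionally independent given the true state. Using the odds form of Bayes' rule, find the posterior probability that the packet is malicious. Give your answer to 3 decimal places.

Posterior probability ≈ 0.945

Prior odds = 0.275/(1−0.275) = 0.37931.
Likelihood ratio for E1 = 0.74/0.22 = 3.3636.
Likelihood ratio for E2 = 0.81/0.06 = 13.500.
Posterior odds = prior odds × LR₁ × LR₂ = 17.224.
Posterior probability = odds/(1+odds) = 17.224/18.224 = 0.945.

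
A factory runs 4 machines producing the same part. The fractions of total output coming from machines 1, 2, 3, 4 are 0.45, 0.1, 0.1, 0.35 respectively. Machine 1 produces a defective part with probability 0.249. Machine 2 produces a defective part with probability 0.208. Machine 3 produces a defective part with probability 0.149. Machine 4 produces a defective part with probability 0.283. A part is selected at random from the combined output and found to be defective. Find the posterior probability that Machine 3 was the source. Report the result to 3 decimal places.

Posterior probability ≈ 0.060

P(defective|M1) = 0.249; P(defective|M2) = 0.208; P(defective|M3) = 0.149; P(defective|M4) = 0.283.
Prior × likelihood for each source: 0.45·0.249=0.1120, 0.1·0.208=0.02080, 0.1·0.149=0.01490, 0.35·0.283=0.09905. Summing gives P(defective) = 0.24680.
P(Machine 3 | defective) = 0.01490 / 0.24680 = 0.060.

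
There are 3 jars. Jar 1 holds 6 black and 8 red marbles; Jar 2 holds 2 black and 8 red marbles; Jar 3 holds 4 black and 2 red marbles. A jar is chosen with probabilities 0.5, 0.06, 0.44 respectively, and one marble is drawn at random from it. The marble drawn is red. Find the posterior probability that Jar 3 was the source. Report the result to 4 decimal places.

Posterior probability ≈ 0.3053

Tabulate prior·likelihood by source: [1] prior 0.5, lik 0.5714, product 0.2857; [2] prior 0.06, lik 0.8, product 0.04800; [3] prior 0.44, lik 0.3333, product 0.1467.
Normalizing constant = 0.48038; the posterior for Jar 3 is its product over the sum, 0.1467/0.48038 = 0.3053.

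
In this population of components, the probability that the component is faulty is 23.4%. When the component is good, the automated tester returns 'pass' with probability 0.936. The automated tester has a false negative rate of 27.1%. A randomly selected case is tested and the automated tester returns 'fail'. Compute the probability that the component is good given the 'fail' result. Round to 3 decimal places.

Write H for 'the component is faulty'. Prior odds H:¬H = 0.234/0.766 = 0.30548. For the 'fail' outcome, the likelihood ratio is 0.729/0.064 = 11.391.
Posterior odds = 0.30548 × 11.391 = 3.4796, so P(H|E) = 3.4796/(1+3.4796) = 0.777. Then P(¬H|E) = 1 − 0.777 = 0.223.

P(¬H | E) ≈ 0.223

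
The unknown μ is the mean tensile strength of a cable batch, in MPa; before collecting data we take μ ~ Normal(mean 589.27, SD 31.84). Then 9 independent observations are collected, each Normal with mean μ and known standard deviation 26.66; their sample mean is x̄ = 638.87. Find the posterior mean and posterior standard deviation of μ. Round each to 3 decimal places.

Posterior mean ≈ 635.285; posterior SD ≈ 8.560

Prior precision 1/τ₀² = 1/31.84² = 0.00098640; data precision n/σ² = 9/26.66² = 0.0126626.
Posterior precision = 0.00098640 + 0.0126626 = 0.0136490, giving posterior SD = 1/√0.0136490 = 8.560.
Posterior mean = (0.00098640·589.27 + 0.0126626·638.87) / 0.0136490 = 635.285.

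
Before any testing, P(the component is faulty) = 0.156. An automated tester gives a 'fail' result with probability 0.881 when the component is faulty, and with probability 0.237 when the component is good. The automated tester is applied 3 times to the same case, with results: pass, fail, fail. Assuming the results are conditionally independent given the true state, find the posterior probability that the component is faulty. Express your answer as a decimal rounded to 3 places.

Posterior P(H) ≈ 0.285

Let H be the event that the component is faulty; start with P(H) = 0.156. P('fail'|H) = 0.881, P('fail'|¬H) = 0.237.
Update on result 1 ('pass'): P(H) ← 0.119·0.1560 / (0.119·0.1560 + 0.763·0.8440) = 0.018564/0.66254 = 0.0280.
Update on result 2 ('fail'): P(H) ← 0.881·0.0280 / (0.881·0.0280 + 0.237·0.9720) = 0.024685/0.25504 = 0.0968.
Update on result 3 ('fail'): P(H) ← 0.881·0.0968 / (0.881·0.0968 + 0.237·0.9032) = 0.085270/0.29933 = 0.2849.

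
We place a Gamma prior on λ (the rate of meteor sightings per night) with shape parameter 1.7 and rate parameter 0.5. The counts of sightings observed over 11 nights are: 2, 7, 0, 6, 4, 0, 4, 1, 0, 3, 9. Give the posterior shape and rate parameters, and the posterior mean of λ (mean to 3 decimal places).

Posterior: Gamma(shape=37.7, rate=11.5); mean ≈ 3.278

Total count ∑xᵢ = 36 over n = 11 nights.
Gamma is conjugate to the Poisson likelihood: posterior is Gamma(shape = 1.7+36 = 37.7, rate = 0.5+11 = 11.5).
Posterior mean = shape/rate = 37.7/11.5 = 3.278.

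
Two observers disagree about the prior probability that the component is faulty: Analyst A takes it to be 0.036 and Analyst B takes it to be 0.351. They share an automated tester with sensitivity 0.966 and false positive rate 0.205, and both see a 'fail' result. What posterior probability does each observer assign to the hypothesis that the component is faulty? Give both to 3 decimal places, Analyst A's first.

Analyst A: 0.150; Analyst B: 0.718

The likelihood ratio for a 'fail' result is 0.966/0.205 = 4.7122.
Analyst A: prior odds 0.036/0.964 = 0.037344; posterior odds 0.17597; posterior probability 0.150.
Analyst B: prior odds 0.351/0.649 = 0.54083; posterior odds 2.5485; posterior probability 0.718.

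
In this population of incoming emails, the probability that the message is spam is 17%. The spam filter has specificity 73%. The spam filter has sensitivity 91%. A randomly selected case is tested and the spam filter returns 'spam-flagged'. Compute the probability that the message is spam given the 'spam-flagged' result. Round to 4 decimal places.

Write H for 'the message is spam'. Prior odds H:¬H = 0.17/0.83 = 0.20482. For the 'spam-flagged' outcome, the likelihood ratio is 0.91/0.27 = 3.3704.
Posterior odds = 0.20482 × 3.3704 = 0.69032, so P(H|E) = 0.69032/(1+0.69032) = 0.4084.

P(H | E) ≈ 0.4084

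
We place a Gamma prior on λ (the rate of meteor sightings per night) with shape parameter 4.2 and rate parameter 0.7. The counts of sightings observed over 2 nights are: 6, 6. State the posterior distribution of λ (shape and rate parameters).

Posterior: Gamma(shape=16.2, rate=2.7)

The Poisson likelihood adds the total count to the shape and the number of exposure periods to the rate. Here ∑xᵢ = 12 and n = 2, so shape 4.2→16.2 and rate 0.7→2.7.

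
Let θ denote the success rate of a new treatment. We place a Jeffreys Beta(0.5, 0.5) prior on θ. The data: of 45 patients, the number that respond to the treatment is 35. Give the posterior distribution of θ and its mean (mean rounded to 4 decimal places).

Posterior: Beta(35.5, 10.5); mean ≈ 0.7717

Observing 35 successes and 10 failures updates Beta(0.5, 0.5) by adding the success and failure counts to the two shape parameters: α = 0.5+35 = 35.5, β = 0.5+10 = 10.5.
Posterior mean = α/(α+β) = 35.5/46 = 0.7717.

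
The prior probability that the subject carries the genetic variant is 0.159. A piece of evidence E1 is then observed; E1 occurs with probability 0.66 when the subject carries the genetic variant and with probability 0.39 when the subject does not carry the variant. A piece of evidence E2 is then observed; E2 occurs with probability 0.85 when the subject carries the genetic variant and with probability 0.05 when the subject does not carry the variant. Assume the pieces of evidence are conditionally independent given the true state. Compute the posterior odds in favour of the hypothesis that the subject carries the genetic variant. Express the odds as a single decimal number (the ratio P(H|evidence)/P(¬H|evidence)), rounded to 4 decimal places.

Posterior odds ≈ 5.4391

Prior odds = 0.159/(1−0.159) = 0.18906.
Likelihood ratio for E1 = 0.66/0.39 = 1.6923.
Likelihood ratio for E2 = 0.85/0.05 = 17.000.
Posterior odds = prior odds × LR₁ × LR₂ = 5.4391.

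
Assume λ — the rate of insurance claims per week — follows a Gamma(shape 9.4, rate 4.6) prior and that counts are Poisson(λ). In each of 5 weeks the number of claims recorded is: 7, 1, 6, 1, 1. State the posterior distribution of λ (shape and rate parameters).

Posterior: Gamma(shape=25.4, rate=9.6)

Total count ∑xᵢ = 16 over n = 5 weeks.
Gamma is conjugate to the Poisson likelihood: posterior is Gamma(shape = 9.4+16 = 25.4, rate = 4.6+5 = 9.6).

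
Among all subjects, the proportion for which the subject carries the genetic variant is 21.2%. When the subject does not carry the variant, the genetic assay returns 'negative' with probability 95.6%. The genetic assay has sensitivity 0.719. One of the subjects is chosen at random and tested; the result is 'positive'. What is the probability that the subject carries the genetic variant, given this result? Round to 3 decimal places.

P(H | E) ≈ 0.815

Write H for 'the subject carries the genetic variant'. Prior odds H:¬H = 0.212/0.788 = 0.26904. For the 'positive' outcome, the likelihood ratio is 0.719/0.044 = 16.341.
Posterior odds = 0.26904 × 16.341 = 4.3963, so P(H|E) = 4.3963/(1+4.3963) = 0.815.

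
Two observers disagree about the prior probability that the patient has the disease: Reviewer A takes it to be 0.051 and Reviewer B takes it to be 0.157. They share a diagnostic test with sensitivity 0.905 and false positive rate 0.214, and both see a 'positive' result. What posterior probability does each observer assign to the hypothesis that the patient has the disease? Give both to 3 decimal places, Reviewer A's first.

Reviewer A: 0.185; Reviewer B: 0.441

The likelihood ratio for a 'positive' result is 0.905/0.214 = 4.2290.
Reviewer A: prior odds 0.051/0.949 = 0.053741; posterior odds 0.22727; posterior probability 0.185.
Reviewer B: prior odds 0.157/0.843 = 0.18624; posterior odds 0.78760; posterior probability 0.441.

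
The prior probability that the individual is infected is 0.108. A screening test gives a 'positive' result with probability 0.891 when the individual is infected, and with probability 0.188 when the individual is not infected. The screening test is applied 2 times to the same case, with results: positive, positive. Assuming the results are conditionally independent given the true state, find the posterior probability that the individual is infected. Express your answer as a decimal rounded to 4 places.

Posterior P(H) ≈ 0.7312

With H the event that the individual is infected, the joint likelihood of the observed sequence is P(data|H) = 0.891·0.891 = 0.79388 and P(data|¬H) = 0.188·0.188 = 0.035344.
Bayes: P(H|data) = 0.108·0.79388 / (0.108·0.79388 + 0.892·0.035344) = 0.085739/0.11727 = 0.7312.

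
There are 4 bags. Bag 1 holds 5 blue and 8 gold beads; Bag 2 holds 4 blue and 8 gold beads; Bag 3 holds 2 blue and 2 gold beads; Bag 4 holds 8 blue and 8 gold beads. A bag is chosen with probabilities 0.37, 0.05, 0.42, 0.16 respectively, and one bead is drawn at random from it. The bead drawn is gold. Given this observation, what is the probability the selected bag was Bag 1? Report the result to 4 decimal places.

Tabulate prior·likelihood by source: [1] prior 0.37, lik 0.6154, product 0.2277; [2] prior 0.05, lik 0.6667, product 0.03333; [3] prior 0.42, lik 0.5, product 0.2100; [4] prior 0.16, lik 0.5, product 0.08000.
Normalizing constant = 0.55103; the posterior for Bag 1 is its product over the sum, 0.2277/0.55103 = 0.4132.

Posterior probability ≈ 0.4132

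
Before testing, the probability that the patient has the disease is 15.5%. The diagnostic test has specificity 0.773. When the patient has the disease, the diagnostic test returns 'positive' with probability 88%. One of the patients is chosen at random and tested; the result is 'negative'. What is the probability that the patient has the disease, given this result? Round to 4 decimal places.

Let H be the event that the patient has the disease. P(H) = 0.155, so P(¬H) = 0.845. With E the 'negative' result, P(E|H) = 0.12 and P(E|¬H) = 0.773.
P(E) = 0.12·0.155 + 0.773·0.845 = 0.018600 + 0.65319 = 0.67178.
By Bayes' theorem, P(H|E) = 0.018600 / 0.67178 = 0.0277.

P(H | E) ≈ 0.0277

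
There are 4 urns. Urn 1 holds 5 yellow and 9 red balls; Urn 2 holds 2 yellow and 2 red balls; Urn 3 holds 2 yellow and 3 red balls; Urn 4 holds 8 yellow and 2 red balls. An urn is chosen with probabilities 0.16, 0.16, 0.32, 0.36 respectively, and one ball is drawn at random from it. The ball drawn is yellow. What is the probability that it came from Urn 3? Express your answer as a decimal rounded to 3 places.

P(yellow|Urn 1) = 0.3571; P(yellow|Urn 2) = 0.5; P(yellow|Urn 3) = 0.4; P(yellow|Urn 4) = 0.8.
Prior × likelihood for each source: 0.16·0.3571=0.05714, 0.16·0.5=0.08000, 0.32·0.4=0.1280, 0.36·0.8=0.2880. Summing gives P(yellow) = 0.55314.
P(Urn 3 | yellow) = 0.1280 / 0.55314 = 0.231.

Posterior probability ≈ 0.231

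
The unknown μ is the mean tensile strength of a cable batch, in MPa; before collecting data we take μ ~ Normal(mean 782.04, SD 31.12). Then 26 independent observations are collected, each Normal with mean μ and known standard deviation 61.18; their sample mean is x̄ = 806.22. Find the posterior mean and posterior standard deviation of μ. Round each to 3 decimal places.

Posterior mean ≈ 803.091; posterior SD ≈ 11.195

Prior precision 1/τ₀² = 1/31.12² = 0.00103257; data precision n/σ² = 26/61.18² = 0.00694631.
Posterior precision = 0.00103257 + 0.00694631 = 0.00797889, giving posterior SD = 1/√0.00797889 = 11.195.
Posterior mean = (0.00103257·782.04 + 0.00694631·806.22) / 0.00797889 = 803.091.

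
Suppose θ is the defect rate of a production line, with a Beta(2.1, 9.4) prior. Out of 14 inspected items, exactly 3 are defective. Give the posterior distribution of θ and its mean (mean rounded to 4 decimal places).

Observing 3 successes and 11 failures updates Beta(2.1, 9.4) by adding the success and failure counts to the two shape parameters: α = 2.1+3 = 5.1, β = 9.4+11 = 20.4.
E[θ | data] = 5.1/(5.1+20.4) = 0.2000.

Posterior: Beta(5.1, 20.4); mean ≈ 0.2000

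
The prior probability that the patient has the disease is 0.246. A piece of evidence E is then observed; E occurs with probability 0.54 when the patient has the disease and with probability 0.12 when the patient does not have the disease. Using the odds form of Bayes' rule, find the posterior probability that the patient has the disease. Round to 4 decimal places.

Prior odds = 0.246/(1−0.246) = 0.32626. In log-odds, ln(0.32626) = -1.1201.
Add log likelihood ratio: ln(4.5000) = 1.5041.
Posterior log-odds = 0.38402, so posterior odds = exp(0.38402) = 1.4682. Converting, P(H|E) = 1.4682/2.4682 = 0.5948.

Posterior probability ≈ 0.5948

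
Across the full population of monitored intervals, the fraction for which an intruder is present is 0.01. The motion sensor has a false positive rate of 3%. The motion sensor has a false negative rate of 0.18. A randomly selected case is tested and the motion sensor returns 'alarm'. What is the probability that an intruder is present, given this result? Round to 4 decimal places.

P(H | E) ≈ 0.2164

Let H be the event that an intruder is present. P(H) = 0.01, so P(¬H) = 0.99. With E the 'alarm' result, P(E|H) = 0.82 and P(E|¬H) = 0.03.
P(E) = 0.82·0.01 + 0.03·0.99 = 0.0082000 + 0.029700 = 0.037900.
By Bayes' theorem, P(H|E) = 0.0082000 / 0.037900 = 0.2164.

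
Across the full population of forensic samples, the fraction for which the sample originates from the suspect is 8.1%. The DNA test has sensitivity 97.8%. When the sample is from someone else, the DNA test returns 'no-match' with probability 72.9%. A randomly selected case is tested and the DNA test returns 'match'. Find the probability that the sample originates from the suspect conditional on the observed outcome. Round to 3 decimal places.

P(H | E) ≈ 0.241

Let H be the event that the sample originates from the suspect. P(H) = 0.081, so P(¬H) = 0.919. With E the 'match' result, P(E|H) = 0.978 and P(E|¬H) = 0.271.
P(E) = 0.978·0.081 + 0.271·0.919 = 0.079218 + 0.24905 = 0.32827.
By Bayes' theorem, P(H|E) = 0.079218 / 0.32827 = 0.241.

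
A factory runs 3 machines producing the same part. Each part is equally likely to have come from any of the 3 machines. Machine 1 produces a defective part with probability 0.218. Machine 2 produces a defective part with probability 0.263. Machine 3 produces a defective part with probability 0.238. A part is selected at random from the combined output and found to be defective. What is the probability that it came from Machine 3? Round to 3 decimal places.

Posterior probability ≈ 0.331

Tabulate prior·likelihood by source: [1] prior 0.333333, lik 0.218, product 0.07267; [2] prior 0.333333, lik 0.263, product 0.08767; [3] prior 0.333333, lik 0.238, product 0.07933.
Normalizing constant = 0.23967; the posterior for Machine 3 is its product over the sum, 0.07933/0.23967 = 0.331.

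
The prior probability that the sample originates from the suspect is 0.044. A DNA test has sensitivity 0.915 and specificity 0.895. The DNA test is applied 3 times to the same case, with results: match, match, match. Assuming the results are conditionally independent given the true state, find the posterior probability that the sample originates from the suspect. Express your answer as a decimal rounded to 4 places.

Posterior P(H) ≈ 0.9682

Let H be the event that the sample originates from the suspect; start with P(H) = 0.044. P('match'|H) = 0.915, P('match'|¬H) = 0.105.
Update on result 1 ('match'): P(H) ← 0.915·0.0440 / (0.915·0.0440 + 0.105·0.9560) = 0.040260/0.14064 = 0.2863.
Update on result 2 ('match'): P(H) ← 0.915·0.2863 / (0.915·0.2863 + 0.105·0.7137) = 0.26193/0.33687 = 0.7775.
Update on result 3 ('match'): P(H) ← 0.915·0.7775 / (0.915·0.7775 + 0.105·0.2225) = 0.71144/0.73480 = 0.9682.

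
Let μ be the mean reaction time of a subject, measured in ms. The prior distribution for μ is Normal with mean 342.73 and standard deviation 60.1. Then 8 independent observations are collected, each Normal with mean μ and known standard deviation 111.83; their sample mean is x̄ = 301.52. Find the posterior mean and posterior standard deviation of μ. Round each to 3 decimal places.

Posterior mean ≈ 313.968; posterior SD ≈ 33.031

With known σ, the Normal prior is conjugate. Weight on the data is w = (n/σ²)/(n/σ² + 1/τ₀²) = 0.00063970/(0.00063970+0.00027685) = 0.69794.
Posterior mean = w·x̄ + (1−w)·μ₀ = 0.69794·301.52 + 0.30206·342.73 = 313.968. Posterior variance = 1/(0.00063970+0.00027685) = 1091.05, so SD = 33.031.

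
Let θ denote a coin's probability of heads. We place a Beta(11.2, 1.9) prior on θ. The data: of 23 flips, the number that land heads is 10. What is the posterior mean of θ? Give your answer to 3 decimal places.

Posterior mean ≈ 0.587

The binomial likelihood is conjugate to the Beta prior: with 10 successes and 13 failures, the posterior is Beta(11.2+10, 1.9+13) = Beta(21.2, 14.9).
E[θ | data] = 21.2/(21.2+14.9) = 0.587.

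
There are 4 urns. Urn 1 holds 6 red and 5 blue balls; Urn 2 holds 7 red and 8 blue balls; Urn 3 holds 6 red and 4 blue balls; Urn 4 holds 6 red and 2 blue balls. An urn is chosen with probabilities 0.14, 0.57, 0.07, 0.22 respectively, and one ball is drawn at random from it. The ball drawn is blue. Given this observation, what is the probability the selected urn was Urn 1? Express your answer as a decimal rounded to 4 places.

P(blue|Urn 1) = 0.4545; P(blue|Urn 2) = 0.5333; P(blue|Urn 3) = 0.4; P(blue|Urn 4) = 0.25.
Prior × likelihood for each source: 0.14·0.4545=0.06364, 0.57·0.5333=0.3040, 0.07·0.4=0.02800, 0.22·0.25=0.05500. Summing gives P(blue) = 0.45064.
P(Urn 1 | blue) = 0.06364 / 0.45064 = 0.1412.

Posterior probability ≈ 0.1412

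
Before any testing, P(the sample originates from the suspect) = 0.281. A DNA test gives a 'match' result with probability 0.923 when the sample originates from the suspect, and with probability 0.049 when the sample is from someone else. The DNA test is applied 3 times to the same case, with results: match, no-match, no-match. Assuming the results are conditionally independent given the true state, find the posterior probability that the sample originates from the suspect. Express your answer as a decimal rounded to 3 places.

Posterior P(H) ≈ 0.046

With H the event that the sample originates from the suspect, the joint likelihood of the observed sequence is P(data|H) = 0.923·0.077·0.077 = 0.0054725 and P(data|¬H) = 0.049·0.951·0.951 = 0.044316.
Bayes: P(H|data) = 0.281·0.0054725 / (0.281·0.0054725 + 0.719·0.044316) = 0.0015378/0.033401 = 0.0460.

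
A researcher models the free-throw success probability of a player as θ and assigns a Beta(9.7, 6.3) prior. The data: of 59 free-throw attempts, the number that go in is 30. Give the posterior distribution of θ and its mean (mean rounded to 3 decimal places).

The binomial likelihood is conjugate to the Beta prior: with 30 successes and 29 failures, the posterior is Beta(9.7+30, 6.3+29) = Beta(39.7, 35.3).
E[θ | data] = 39.7/(39.7+35.3) = 0.529.

Posterior: Beta(39.7, 35.3); mean ≈ 0.529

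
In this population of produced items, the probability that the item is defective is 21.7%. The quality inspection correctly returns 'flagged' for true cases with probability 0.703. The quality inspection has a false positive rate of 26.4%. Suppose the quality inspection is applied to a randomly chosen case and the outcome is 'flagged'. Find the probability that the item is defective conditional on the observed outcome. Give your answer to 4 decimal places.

P(H | E) ≈ 0.4246

Let H be the event that the item is defective. P(H) = 0.217, so P(¬H) = 0.783. With E the 'flagged' result, P(E|H) = 0.703 and P(E|¬H) = 0.264.
P(E) = 0.703·0.217 + 0.264·0.783 = 0.15255 + 0.20671 = 0.35926.
By Bayes' theorem, P(H|E) = 0.15255 / 0.35926 = 0.4246.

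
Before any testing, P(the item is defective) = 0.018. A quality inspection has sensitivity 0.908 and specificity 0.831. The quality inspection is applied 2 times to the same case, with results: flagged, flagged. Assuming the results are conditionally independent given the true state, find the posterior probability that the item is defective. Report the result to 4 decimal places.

Posterior P(H) ≈ 0.3460

With H the event that the item is defective, the joint likelihood of the observed sequence is P(data|H) = 0.908·0.908 = 0.82446 and P(data|¬H) = 0.169·0.169 = 0.028561.
Bayes: P(H|data) = 0.018·0.82446 / (0.018·0.82446 + 0.982·0.028561) = 0.014840/0.042887 = 0.3460.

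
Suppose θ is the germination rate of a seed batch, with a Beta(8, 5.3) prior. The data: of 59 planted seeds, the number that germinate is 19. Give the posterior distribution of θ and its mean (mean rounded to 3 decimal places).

The binomial likelihood is conjugate to the Beta prior: with 19 successes and 40 failures, the posterior is Beta(8+19, 5.3+40) = Beta(27, 45.3).
E[θ | data] = 27/(27+45.3) = 0.373.

Posterior: Beta(27, 45.3); mean ≈ 0.373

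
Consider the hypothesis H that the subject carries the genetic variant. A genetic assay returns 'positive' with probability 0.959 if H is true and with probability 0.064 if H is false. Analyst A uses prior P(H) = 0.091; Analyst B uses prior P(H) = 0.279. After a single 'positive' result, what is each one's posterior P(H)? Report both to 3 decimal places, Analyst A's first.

Analyst A: 0.600; Analyst B: 0.853

The likelihood ratio for a 'positive' result is 0.959/0.064 = 14.984.
Analyst A: prior odds 0.091/0.909 = 0.10011; posterior odds 1.5001; posterior probability 0.600.
Analyst B: prior odds 0.279/0.721 = 0.38696; posterior odds 5.7984; posterior probability 0.853.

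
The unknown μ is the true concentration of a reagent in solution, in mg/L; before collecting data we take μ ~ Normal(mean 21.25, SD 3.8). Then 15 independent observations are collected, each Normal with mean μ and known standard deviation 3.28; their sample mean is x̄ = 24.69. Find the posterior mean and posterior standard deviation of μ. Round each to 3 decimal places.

Posterior mean ≈ 24.527; posterior SD ≈ 0.827

Prior precision 1/τ₀² = 1/3.8² = 0.0692521; data precision n/σ² = 15/3.28² = 1.39426.
Posterior precision = 0.0692521 + 1.39426 = 1.46351, giving posterior SD = 1/√1.46351 = 0.827.
Posterior mean = (0.0692521·21.25 + 1.39426·24.69) / 1.46351 = 24.527.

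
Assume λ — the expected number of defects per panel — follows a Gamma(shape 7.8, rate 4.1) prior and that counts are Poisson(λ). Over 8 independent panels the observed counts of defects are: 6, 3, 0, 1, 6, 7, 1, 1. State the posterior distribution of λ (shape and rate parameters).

The Poisson likelihood adds the total count to the shape and the number of exposure periods to the rate. Here ∑xᵢ = 25 and n = 8, so shape 7.8→32.8 and rate 4.1→12.1.

Posterior: Gamma(shape=32.8, rate=12.1)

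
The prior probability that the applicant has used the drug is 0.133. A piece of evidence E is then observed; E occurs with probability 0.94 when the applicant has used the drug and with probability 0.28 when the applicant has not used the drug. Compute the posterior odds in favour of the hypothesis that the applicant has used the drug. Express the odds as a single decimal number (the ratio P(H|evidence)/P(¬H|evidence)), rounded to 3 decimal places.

Prior odds = 0.133/(1−0.133) = 0.15340.
Likelihood ratio for E = 0.94/0.28 = 3.3571.
Posterior odds = prior odds × LR = 0.51499.

Posterior odds ≈ 0.515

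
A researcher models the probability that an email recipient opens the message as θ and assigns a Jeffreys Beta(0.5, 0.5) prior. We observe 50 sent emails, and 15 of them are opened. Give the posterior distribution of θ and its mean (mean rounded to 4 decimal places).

Observing 15 successes and 35 failures updates Beta(0.5, 0.5) by adding the success and failure counts to the two shape parameters: α = 0.5+15 = 15.5, β = 0.5+35 = 35.5.
E[θ | data] = 15.5/(15.5+35.5) = 0.3039.

Posterior: Beta(15.5, 35.5); mean ≈ 0.3039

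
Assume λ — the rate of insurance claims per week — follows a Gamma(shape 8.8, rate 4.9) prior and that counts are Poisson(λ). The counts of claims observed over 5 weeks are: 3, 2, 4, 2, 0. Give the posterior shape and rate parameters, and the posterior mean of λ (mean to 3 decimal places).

The Poisson likelihood adds the total count to the shape and the number of exposure periods to the rate. Here ∑xᵢ = 11 and n = 5, so shape 8.8→19.8 and rate 4.9→9.9.
Posterior mean = shape/rate = 19.8/9.9 = 2.000.

Posterior: Gamma(shape=19.8, rate=9.9); mean ≈ 2.000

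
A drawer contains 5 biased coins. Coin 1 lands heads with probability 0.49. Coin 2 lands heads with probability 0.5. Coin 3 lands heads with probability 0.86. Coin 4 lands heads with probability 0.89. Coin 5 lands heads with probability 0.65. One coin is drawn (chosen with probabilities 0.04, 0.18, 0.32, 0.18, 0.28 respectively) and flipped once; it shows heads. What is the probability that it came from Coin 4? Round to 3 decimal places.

Tabulate prior·likelihood by source: [1] prior 0.04, lik 0.49, product 0.01960; [2] prior 0.18, lik 0.5, product 0.09000; [3] prior 0.32, lik 0.86, product 0.2752; [4] prior 0.18, lik 0.89, product 0.1602; [5] prior 0.28, lik 0.65, product 0.1820.
Normalizing constant = 0.72700; the posterior for Coin 4 is its product over the sum, 0.1602/0.72700 = 0.220.

Posterior probability ≈ 0.220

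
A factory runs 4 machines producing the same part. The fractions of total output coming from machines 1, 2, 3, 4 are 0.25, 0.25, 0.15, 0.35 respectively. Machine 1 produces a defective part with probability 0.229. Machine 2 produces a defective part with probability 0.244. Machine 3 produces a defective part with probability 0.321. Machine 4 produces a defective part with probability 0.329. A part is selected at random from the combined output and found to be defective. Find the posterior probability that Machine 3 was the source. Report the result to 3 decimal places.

Posterior probability ≈ 0.171

Tabulate prior·likelihood by source: [1] prior 0.25, lik 0.229, product 0.05725; [2] prior 0.25, lik 0.244, product 0.06100; [3] prior 0.15, lik 0.321, product 0.04815; [4] prior 0.35, lik 0.329, product 0.1152.
Normalizing constant = 0.28155; the posterior for Machine 3 is its product over the sum, 0.04815/0.28155 = 0.171.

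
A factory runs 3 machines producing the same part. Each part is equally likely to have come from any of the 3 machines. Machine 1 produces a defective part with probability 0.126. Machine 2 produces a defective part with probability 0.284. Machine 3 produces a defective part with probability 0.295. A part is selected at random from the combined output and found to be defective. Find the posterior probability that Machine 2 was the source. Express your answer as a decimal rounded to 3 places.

Tabulate prior·likelihood by source: [1] prior 0.333333, lik 0.126, product 0.04200; [2] prior 0.333333, lik 0.284, product 0.09467; [3] prior 0.333333, lik 0.295, product 0.09833.
Normalizing constant = 0.23500; the posterior for Machine 2 is its product over the sum, 0.09467/0.23500 = 0.403.

Posterior probability ≈ 0.403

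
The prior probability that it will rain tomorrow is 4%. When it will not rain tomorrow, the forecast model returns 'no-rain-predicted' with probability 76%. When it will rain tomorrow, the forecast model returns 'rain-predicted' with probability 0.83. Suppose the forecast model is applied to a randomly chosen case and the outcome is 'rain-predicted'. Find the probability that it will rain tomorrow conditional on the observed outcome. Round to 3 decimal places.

Write H for 'it will rain tomorrow'. Prior odds H:¬H = 0.04/0.96 = 0.041667. For the 'rain-predicted' outcome, the likelihood ratio is 0.83/0.24 = 3.4583.
Posterior odds = 0.041667 × 3.4583 = 0.14410, so P(H|E) = 0.14410/(1+0.14410) = 0.126.

P(H | E) ≈ 0.126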